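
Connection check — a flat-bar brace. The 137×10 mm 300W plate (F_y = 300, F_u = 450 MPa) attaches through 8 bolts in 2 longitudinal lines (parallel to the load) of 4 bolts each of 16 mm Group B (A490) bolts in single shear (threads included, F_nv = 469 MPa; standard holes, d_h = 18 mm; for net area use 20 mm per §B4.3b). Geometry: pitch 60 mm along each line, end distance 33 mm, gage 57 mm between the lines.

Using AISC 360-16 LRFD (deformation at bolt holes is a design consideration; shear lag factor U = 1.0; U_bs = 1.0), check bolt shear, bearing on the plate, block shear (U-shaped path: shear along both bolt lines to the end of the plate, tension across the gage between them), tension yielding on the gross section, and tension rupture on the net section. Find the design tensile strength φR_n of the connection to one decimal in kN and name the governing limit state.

327.4 kN (net-section rupture governs)

Bolt shear: A_b = π(16)²/4 = 201.06 mm². φR_n = 0.75 × 469 × 201.06 × 8 × 1 = 565.8 kN.
Bearing (10 mm plate, F_u = 450 MPa): end bolts L_c = 33 − 18/2 = 24, R_n = min(1.2×24×10×450, 2.4×16×10×450) = 129.6 kN/bolt; interior L_c = 60 − 18 = 42, R_n = 172.8 kN/bolt. φR_n = 0.75 × (2×129.6 + 6×172.8) = 972.0 kN.
Block shear: shear path 2×[33+3×60] = 2×213 mm, A_gv = 4260, A_nv = 2×(213 − 3.5×20)×10 = 2860 mm²; tension across gage: (57 − 1×20)×10 = 370 mm². R_n = min(0.6×450×2860, 0.6×300×4260) + 1.0×450×370 = min(772.2, 766.8) + 166.5 = 933.3 kN. φR_n = 0.75 × 933.3 = 700.0 kN.
Tension yield (gross): A_g = 137×10 = 1370 mm². φR_n = 0.90 × 300 × 1370 = 369.9 kN.
Tension rupture (net): A_n = (137 − 2×20)×10 = 970 mm² (U = 1.0, A_e = A_n). φR_n = 0.75 × 450 × 970 = 327.4 kN.
Governing: min(565.8, 972.0, 700.0, 369.9, 327.4) = 327.4 kN → net-section rupture.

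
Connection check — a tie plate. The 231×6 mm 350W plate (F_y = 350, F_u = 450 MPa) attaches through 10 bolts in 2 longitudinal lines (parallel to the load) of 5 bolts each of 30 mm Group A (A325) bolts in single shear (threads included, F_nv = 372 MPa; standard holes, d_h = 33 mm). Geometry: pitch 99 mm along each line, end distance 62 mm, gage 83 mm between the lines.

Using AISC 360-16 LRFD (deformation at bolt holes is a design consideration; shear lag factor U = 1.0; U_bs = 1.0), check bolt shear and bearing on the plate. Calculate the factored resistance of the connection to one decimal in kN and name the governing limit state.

1387.5 kN (bearing governs)

Bolt shear: A_b = π(30)²/4 = 706.86 mm². φR_n = 0.75 × 372 × 706.86 × 10 × 1 = 1972.1 kN.
Bearing (6 mm plate, F_u = 450 MPa): end bolts L_c = 62 − 33/2 = 45.5, R_n = min(1.2×45.5×6×450, 2.4×30×6×450) = 147.42 kN/bolt; interior L_c = 99 − 33 = 66, R_n = 194.4 kN/bolt. φR_n = 0.75 × (2×147.42 + 8×194.4) = 1387.5 kN.
Governing: min(1972.1, 1387.5) = 1387.5 kN → bearing.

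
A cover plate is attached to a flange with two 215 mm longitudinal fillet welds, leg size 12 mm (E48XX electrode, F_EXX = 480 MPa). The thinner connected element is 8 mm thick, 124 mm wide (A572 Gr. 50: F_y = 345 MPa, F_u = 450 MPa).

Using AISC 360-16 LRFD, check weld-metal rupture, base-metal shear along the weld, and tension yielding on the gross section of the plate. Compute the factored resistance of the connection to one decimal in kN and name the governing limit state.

Weld metal: throat = 0.707×12 = 8.484 mm, L = 2×215 = 430 mm. φR_n = 0.75 × 0.6 × 480 × 8.484 × 430 = 788.0 kN.
Base metal shear (8 mm plate): yield φR_n = 1.0×0.6×345×8×430 = 712.1 kN; rupture φR_n = 0.75×0.6×450×8×430 = 696.6 kN; take 696.6 kN (rupture).
Tension yield (gross): A_g = 124×8 = 992 mm². φR_n = 0.90 × 345 × 992 = 308.0 kN.
Governing: min(788.0, 696.6, 308.0) = 308.0 kN → gross-section yield.

308.0 kN (gross-section yield governs)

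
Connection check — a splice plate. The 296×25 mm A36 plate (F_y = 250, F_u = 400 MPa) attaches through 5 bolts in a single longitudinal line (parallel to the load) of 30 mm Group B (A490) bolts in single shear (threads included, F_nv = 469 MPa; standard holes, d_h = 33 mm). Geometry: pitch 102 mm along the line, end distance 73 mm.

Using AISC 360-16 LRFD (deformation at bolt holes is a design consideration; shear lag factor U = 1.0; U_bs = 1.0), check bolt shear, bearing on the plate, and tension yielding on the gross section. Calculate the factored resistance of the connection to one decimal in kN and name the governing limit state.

1243.2 kN (bolt shear governs)

Bolt shear: A_b = π(30)²/4 = 706.86 mm². φR_n = 0.75 × 469 × 706.86 × 5 × 1 = 1243.2 kN.
Bearing (25 mm plate, F_u = 400 MPa): end bolts L_c = 73 − 33/2 = 56.5, R_n = min(1.2×56.5×25×400, 2.4×30×25×400) = 678 kN/bolt; interior L_c = 102 − 33 = 69, R_n = 720 kN/bolt. φR_n = 0.75 × (1×678 + 4×720) = 2668.5 kN.
Tension yield (gross): A_g = 296×25 = 7400 mm². φR_n = 0.90 × 250 × 7400 = 1665.0 kN.
Governing: min(1243.2, 2668.5, 1665.0) = 1243.2 kN → bolt shear.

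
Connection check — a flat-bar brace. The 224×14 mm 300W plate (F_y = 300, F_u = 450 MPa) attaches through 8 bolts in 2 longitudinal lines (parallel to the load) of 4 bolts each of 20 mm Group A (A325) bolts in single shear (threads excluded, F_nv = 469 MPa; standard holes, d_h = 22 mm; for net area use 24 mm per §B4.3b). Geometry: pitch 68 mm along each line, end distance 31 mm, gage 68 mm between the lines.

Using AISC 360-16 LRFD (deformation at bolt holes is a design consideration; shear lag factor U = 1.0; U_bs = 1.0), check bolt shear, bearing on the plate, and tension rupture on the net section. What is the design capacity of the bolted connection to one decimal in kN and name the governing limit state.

Bolt shear: A_b = π(20)²/4 = 314.16 mm². φR_n = 0.75 × 469 × 314.16 × 8 × 1 = 884.0 kN.
Bearing (14 mm plate, F_u = 450 MPa): end bolts L_c = 31 − 22/2 = 20, R_n = min(1.2×20×14×450, 2.4×20×14×450) = 151.2 kN/bolt; interior L_c = 68 − 22 = 46, R_n = 302.4 kN/bolt. φR_n = 0.75 × (2×151.2 + 6×302.4) = 1587.6 kN.
Tension rupture (net): A_n = (224 − 2×24)×14 = 2464 mm² (U = 1.0, A_e = A_n). φR_n = 0.75 × 450 × 2464 = 831.6 kN.
Governing: min(884.0, 1587.6, 831.6) = 831.6 kN → net-section rupture.

831.6 kN (net-section rupture governs)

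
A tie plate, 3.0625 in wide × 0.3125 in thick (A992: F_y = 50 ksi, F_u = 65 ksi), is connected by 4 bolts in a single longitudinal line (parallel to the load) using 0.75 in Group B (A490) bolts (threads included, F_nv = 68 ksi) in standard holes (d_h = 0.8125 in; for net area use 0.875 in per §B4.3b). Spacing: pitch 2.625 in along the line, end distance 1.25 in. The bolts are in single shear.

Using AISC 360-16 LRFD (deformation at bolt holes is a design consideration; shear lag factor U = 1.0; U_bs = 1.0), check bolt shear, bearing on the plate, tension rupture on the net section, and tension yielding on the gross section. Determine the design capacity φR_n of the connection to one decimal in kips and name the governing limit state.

Bolt shear: A_b = π(0.75)²/4 = 0.44179 in². φR_n = 0.75 × 68 × 0.44179 × 4 × 1 = 90.1 kips.
Bearing (0.3125 in plate, F_u = 65 ksi): end bolts L_c = 1.25 − 0.8125/2 = 0.84375, R_n = min(1.2×0.84375×0.3125×65, 2.4×0.75×0.3125×65) = 20.566 kips/bolt; interior L_c = 2.625 − 0.8125 = 1.8125, R_n = 36.563 kips/bolt. φR_n = 0.75 × (1×20.566 + 3×36.563) = 97.7 kips.
Tension rupture (net): A_n = (3.0625 − 1×0.875)×0.3125 = 0.68359 in² (U = 1.0, A_e = A_n). φR_n = 0.75 × 65 × 0.68359 = 33.3 kips.
Tension yield (gross): A_g = 3.0625×0.3125 = 0.95703 in². φR_n = 0.90 × 50 × 0.95703 = 43.1 kips.
Governing: min(90.1, 97.7, 33.3, 43.1) = 33.3 kips → net-section rupture.

33.3 kips (net-section rupture governs)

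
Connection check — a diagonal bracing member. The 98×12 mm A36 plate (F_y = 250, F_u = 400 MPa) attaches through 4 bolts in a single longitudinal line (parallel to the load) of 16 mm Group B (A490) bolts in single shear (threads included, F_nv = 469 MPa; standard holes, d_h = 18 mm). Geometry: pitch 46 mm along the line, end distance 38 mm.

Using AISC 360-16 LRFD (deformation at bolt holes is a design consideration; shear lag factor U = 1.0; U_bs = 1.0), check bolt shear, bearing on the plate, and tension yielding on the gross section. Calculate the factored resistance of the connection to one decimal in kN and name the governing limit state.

264.6 kN (gross-section yield governs)

Bolt shear: A_b = π(16)²/4 = 201.06 mm². φR_n = 0.75 × 469 × 201.06 × 4 × 1 = 282.9 kN.
Bearing (12 mm plate, F_u = 400 MPa): end bolts L_c = 38 − 18/2 = 29, R_n = min(1.2×29×12×400, 2.4×16×12×400) = 167.04 kN/bolt; interior L_c = 46 − 18 = 28, R_n = 161.28 kN/bolt. φR_n = 0.75 × (1×167.04 + 3×161.28) = 488.2 kN.
Tension yield (gross): A_g = 98×12 = 1176 mm². φR_n = 0.90 × 250 × 1176 = 264.6 kN.
Governing: min(282.9, 488.2, 264.6) = 264.6 kN → gross-section yield.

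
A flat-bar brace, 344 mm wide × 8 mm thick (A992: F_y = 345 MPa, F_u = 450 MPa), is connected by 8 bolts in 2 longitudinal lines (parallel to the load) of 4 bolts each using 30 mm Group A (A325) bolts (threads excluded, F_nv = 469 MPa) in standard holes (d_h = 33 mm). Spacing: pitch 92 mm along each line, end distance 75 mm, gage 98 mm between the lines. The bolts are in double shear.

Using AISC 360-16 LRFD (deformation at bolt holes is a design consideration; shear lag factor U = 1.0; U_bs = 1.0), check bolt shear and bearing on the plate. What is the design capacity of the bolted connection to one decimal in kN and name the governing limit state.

1526.0 kN (bearing governs)

Bolt shear: A_b = π(30)²/4 = 706.86 mm². φR_n = 0.75 × 469 × 706.86 × 8 × 2 = 3978.2 kN.
Bearing (8 mm plate, F_u = 450 MPa): end bolts L_c = 75 − 33/2 = 58.5, R_n = min(1.2×58.5×8×450, 2.4×30×8×450) = 252.72 kN/bolt; interior L_c = 92 − 33 = 59, R_n = 254.88 kN/bolt. φR_n = 0.75 × (2×252.72 + 6×254.88) = 1526.0 kN.
Governing: min(3978.2, 1526.0) = 1526.0 kN → bearing.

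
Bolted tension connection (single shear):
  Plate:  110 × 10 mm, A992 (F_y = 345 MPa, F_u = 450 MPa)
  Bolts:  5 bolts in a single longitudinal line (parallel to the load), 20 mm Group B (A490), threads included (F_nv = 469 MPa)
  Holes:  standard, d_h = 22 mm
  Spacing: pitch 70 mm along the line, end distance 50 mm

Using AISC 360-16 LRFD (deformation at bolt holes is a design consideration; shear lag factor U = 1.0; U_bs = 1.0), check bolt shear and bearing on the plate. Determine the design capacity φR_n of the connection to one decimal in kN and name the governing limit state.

552.5 kN (bolt shear governs)

Bolt shear: A_b = π(20)²/4 = 314.16 mm². φR_n = 0.75 × 469 × 314.16 × 5 × 1 = 552.5 kN.
Bearing (10 mm plate, F_u = 450 MPa): end bolts L_c = 50 − 22/2 = 39, R_n = min(1.2×39×10×450, 2.4×20×10×450) = 210.6 kN/bolt; interior L_c = 70 − 22 = 48, R_n = 216 kN/bolt. φR_n = 0.75 × (1×210.6 + 4×216) = 806.0 kN.
Governing: min(552.5, 806.0) = 552.5 kN → bolt shear.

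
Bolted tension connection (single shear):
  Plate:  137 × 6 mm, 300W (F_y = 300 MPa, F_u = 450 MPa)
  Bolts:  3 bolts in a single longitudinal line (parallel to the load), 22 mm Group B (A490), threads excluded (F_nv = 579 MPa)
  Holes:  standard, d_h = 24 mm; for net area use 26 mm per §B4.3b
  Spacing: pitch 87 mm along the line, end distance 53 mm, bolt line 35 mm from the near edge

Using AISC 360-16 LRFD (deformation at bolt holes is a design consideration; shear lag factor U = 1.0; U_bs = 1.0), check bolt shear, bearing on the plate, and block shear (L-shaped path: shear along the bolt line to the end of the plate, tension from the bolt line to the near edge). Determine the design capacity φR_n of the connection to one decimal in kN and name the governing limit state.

Bolt shear: A_b = π(22)²/4 = 380.13 mm². φR_n = 0.75 × 579 × 380.13 × 3 × 1 = 495.2 kN.
Bearing (6 mm plate, F_u = 450 MPa): end bolts L_c = 53 − 24/2 = 41, R_n = min(1.2×41×6×450, 2.4×22×6×450) = 132.84 kN/bolt; interior L_c = 87 − 24 = 63, R_n = 142.56 kN/bolt. φR_n = 0.75 × (1×132.84 + 2×142.56) = 313.5 kN.
Block shear: shear path 1×[53+2×87] = 1×227 mm, A_gv = 1362, A_nv = 1×(227 − 2.5×26)×6 = 972 mm²; tension to near edge: (35 − 0.5×26)×6 = 132 mm². R_n = min(0.6×450×972, 0.6×300×1362) + 1.0×450×132 = min(262.44, 245.16) + 59.4 = 304.56 kN. φR_n = 0.75 × 304.56 = 228.4 kN.
Governing: min(495.2, 313.5, 228.4) = 228.4 kN → block shear.

228.4 kN (block shear governs)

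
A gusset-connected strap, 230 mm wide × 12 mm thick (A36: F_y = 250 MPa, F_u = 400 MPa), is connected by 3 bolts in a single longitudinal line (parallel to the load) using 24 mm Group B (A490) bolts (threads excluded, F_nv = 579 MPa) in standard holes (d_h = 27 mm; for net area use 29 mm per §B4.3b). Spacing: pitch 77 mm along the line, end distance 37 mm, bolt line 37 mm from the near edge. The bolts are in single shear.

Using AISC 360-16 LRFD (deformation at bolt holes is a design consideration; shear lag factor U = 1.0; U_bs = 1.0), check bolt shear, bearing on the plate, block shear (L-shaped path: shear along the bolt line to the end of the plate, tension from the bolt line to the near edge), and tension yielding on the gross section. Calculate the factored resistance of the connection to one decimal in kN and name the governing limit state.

Bolt shear: A_b = π(24)²/4 = 452.39 mm². φR_n = 0.75 × 579 × 452.39 × 3 × 1 = 589.4 kN.
Bearing (12 mm plate, F_u = 400 MPa): end bolts L_c = 37 − 27/2 = 23.5, R_n = min(1.2×23.5×12×400, 2.4×24×12×400) = 135.36 kN/bolt; interior L_c = 77 − 27 = 50, R_n = 276.48 kN/bolt. φR_n = 0.75 × (1×135.36 + 2×276.48) = 516.2 kN.
Block shear: shear path 1×[37+2×77] = 1×191 mm, A_gv = 2292, A_nv = 1×(191 − 2.5×29)×12 = 1422 mm²; tension to near edge: (37 − 0.5×29)×12 = 270 mm². R_n = min(0.6×400×1422, 0.6×250×2292) + 1.0×400×270 = min(341.28, 343.8) + 108 = 449.28 kN. φR_n = 0.75 × 449.28 = 337.0 kN.
Tension yield (gross): A_g = 230×12 = 2760 mm². φR_n = 0.90 × 250 × 2760 = 621.0 kN.
Governing: min(589.4, 516.2, 337.0, 621.0) = 337.0 kN → block shear.

337.0 kN (block shear governs)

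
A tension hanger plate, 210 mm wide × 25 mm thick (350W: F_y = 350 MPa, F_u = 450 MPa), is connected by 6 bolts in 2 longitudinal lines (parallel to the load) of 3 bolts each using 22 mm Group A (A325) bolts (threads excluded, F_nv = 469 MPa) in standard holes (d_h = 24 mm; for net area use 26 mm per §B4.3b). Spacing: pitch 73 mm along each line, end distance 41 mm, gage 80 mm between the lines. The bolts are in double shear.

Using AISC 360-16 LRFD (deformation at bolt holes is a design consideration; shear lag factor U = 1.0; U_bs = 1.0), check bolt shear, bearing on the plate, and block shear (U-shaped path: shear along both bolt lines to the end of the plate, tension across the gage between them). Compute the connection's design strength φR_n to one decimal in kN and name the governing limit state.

1604.5 kN (bolt shear governs)

Bolt shear: A_b = π(22)²/4 = 380.13 mm². φR_n = 0.75 × 469 × 380.13 × 6 × 2 = 1604.5 kN.
Bearing (25 mm plate, F_u = 450 MPa): end bolts L_c = 41 − 24/2 = 29, R_n = min(1.2×29×25×450, 2.4×22×25×450) = 391.5 kN/bolt; interior L_c = 73 − 24 = 49, R_n = 594 kN/bolt. φR_n = 0.75 × (2×391.5 + 4×594) = 2369.3 kN.
Block shear: shear path 2×[41+2×73] = 2×187 mm, A_gv = 9350, A_nv = 2×(187 − 2.5×26)×25 = 6100 mm²; tension across gage: (80 − 1×26)×25 = 1350 mm². R_n = min(0.6×450×6100, 0.6×350×9350) + 1.0×450×1350 = min(1647, 1963.5) + 607.5 = 2254.5 kN. φR_n = 0.75 × 2254.5 = 1690.9 kN.
Governing: min(1604.5, 2369.3, 1690.9) = 1604.5 kN → bolt shear.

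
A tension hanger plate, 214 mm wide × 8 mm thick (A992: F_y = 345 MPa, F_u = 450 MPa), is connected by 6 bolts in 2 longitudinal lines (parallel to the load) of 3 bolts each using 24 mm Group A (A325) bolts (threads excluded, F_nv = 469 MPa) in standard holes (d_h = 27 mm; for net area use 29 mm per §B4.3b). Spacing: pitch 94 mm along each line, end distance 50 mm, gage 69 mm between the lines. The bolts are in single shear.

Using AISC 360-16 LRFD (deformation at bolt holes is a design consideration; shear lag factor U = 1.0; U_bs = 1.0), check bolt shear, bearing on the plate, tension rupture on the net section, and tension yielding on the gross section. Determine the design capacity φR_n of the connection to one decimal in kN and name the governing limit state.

Bolt shear: A_b = π(24)²/4 = 452.39 mm². φR_n = 0.75 × 469 × 452.39 × 6 × 1 = 954.8 kN.
Bearing (8 mm plate, F_u = 450 MPa): end bolts L_c = 50 − 27/2 = 36.5, R_n = min(1.2×36.5×8×450, 2.4×24×8×450) = 157.68 kN/bolt; interior L_c = 94 − 27 = 67, R_n = 207.36 kN/bolt. φR_n = 0.75 × (2×157.68 + 4×207.36) = 858.6 kN.
Tension rupture (net): A_n = (214 − 2×29)×8 = 1248 mm² (U = 1.0, A_e = A_n). φR_n = 0.75 × 450 × 1248 = 421.2 kN.
Tension yield (gross): A_g = 214×8 = 1712 mm². φR_n = 0.90 × 345 × 1712 = 531.6 kN.
Governing: min(954.8, 858.6, 421.2, 531.6) = 421.2 kN → net-section rupture.

421.2 kN (net-section rupture governs)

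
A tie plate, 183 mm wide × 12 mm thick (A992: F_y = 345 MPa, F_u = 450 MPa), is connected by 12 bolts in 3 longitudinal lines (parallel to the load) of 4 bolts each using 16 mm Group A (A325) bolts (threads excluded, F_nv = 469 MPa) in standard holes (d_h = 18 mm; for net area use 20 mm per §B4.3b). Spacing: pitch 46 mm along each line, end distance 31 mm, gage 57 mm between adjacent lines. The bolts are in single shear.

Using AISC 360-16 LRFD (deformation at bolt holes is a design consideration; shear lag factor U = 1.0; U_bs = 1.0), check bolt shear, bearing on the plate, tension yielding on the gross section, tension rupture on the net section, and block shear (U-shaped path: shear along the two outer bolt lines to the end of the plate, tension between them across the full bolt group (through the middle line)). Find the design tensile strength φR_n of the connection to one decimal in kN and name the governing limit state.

498.2 kN (net-section rupture governs)

Bolt shear: A_b = π(16)²/4 = 201.06 mm². φR_n = 0.75 × 469 × 201.06 × 12 × 1 = 848.7 kN.
Bearing (12 mm plate, F_u = 450 MPa): end bolts L_c = 31 − 18/2 = 22, R_n = min(1.2×22×12×450, 2.4×16×12×450) = 142.56 kN/bolt; interior L_c = 46 − 18 = 28, R_n = 181.44 kN/bolt. φR_n = 0.75 × (3×142.56 + 9×181.44) = 1545.5 kN.
Tension yield (gross): A_g = 183×12 = 2196 mm². φR_n = 0.90 × 345 × 2196 = 681.9 kN.
Tension rupture (net): A_n = (183 − 3×20)×12 = 1476 mm² (U = 1.0, A_e = A_n). φR_n = 0.75 × 450 × 1476 = 498.2 kN.
Block shear: shear path 2×[31+3×46] = 2×169 mm, A_gv = 4056, A_nv = 2×(169 − 3.5×20)×12 = 2376 mm²; tension across gage: (114 − 2×20)×12 = 888 mm². R_n = min(0.6×450×2376, 0.6×345×4056) + 1.0×450×888 = min(641.52, 839.59) + 399.6 = 1041.1 kN. φR_n = 0.75 × 1041.1 = 780.8 kN.
Governing: min(848.7, 1545.5, 681.9, 498.2, 780.8) = 498.2 kN → net-section rupture.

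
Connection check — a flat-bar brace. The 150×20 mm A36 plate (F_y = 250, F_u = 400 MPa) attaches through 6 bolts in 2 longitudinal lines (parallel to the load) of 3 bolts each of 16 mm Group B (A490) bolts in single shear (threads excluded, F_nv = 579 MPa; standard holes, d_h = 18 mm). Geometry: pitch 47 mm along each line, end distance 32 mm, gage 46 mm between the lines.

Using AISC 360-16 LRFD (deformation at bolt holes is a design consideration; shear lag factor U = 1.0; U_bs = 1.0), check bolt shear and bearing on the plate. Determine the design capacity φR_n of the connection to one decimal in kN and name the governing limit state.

523.9 kN (bolt shear governs)

Bolt shear: A_b = π(16)²/4 = 201.06 mm². φR_n = 0.75 × 579 × 201.06 × 6 × 1 = 523.9 kN.
Bearing (20 mm plate, F_u = 400 MPa): end bolts L_c = 32 − 18/2 = 23, R_n = min(1.2×23×20×400, 2.4×16×20×400) = 220.8 kN/bolt; interior L_c = 47 − 18 = 29, R_n = 278.4 kN/bolt. φR_n = 0.75 × (2×220.8 + 4×278.4) = 1166.4 kN.
Governing: min(523.9, 1166.4) = 523.9 kN → bolt shear.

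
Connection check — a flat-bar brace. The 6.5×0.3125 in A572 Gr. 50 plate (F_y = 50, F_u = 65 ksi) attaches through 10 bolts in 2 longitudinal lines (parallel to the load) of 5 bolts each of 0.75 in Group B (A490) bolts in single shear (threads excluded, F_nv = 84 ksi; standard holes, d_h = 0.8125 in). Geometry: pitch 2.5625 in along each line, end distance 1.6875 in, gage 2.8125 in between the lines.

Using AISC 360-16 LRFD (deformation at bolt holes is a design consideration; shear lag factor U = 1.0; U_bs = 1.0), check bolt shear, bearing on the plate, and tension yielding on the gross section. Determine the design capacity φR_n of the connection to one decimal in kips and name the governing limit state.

91.4 kips (gross-section yield governs)

Bolt shear: A_b = π(0.75)²/4 = 0.44179 in². φR_n = 0.75 × 84 × 0.44179 × 10 × 1 = 278.3 kips.
Bearing (0.3125 in plate, F_u = 65 ksi): end bolts L_c = 1.6875 − 0.8125/2 = 1.28125, R_n = min(1.2×1.28125×0.3125×65, 2.4×0.75×0.3125×65) = 31.23 kips/bolt; interior L_c = 2.5625 − 0.8125 = 1.75, R_n = 36.563 kips/bolt. φR_n = 0.75 × (2×31.23 + 8×36.563) = 266.2 kips.
Tension yield (gross): A_g = 6.5×0.3125 = 2.0313 in². φR_n = 0.90 × 50 × 2.0313 = 91.4 kips.
Governing: min(278.3, 266.2, 91.4) = 91.4 kips → gross-section yield.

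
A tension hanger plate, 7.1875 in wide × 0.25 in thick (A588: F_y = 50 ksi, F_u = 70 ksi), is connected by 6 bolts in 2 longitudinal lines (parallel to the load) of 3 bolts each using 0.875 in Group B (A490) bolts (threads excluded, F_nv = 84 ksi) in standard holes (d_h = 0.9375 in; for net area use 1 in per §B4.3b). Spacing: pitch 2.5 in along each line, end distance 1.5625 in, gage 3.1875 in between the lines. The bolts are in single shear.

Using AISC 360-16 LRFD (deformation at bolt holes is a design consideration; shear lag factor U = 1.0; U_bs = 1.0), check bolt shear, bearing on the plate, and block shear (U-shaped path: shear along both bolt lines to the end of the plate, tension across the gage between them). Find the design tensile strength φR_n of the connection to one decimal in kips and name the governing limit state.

Bolt shear: A_b = π(0.875)²/4 = 0.60132 in². φR_n = 0.75 × 84 × 0.60132 × 6 × 1 = 227.3 kips.
Bearing (0.25 in plate, F_u = 70 ksi): end bolts L_c = 1.5625 − 0.9375/2 = 1.09375, R_n = min(1.2×1.09375×0.25×70, 2.4×0.875×0.25×70) = 22.969 kips/bolt; interior L_c = 2.5 − 0.9375 = 1.5625, R_n = 32.813 kips/bolt. φR_n = 0.75 × (2×22.969 + 4×32.813) = 132.9 kips.
Block shear: shear path 2×[1.5625+2×2.5] = 2×6.5625 in, A_gv = 3.2813, A_nv = 2×(6.5625 − 2.5×1)×0.25 = 2.0313 in²; tension across gage: (3.1875 − 1×1)×0.25 = 0.54688 in². R_n = min(0.6×70×2.0313, 0.6×50×3.2813) + 1.0×70×0.54688 = min(85.315, 98.439) + 38.282 = 123.6 kips. φR_n = 0.75 × 123.6 = 92.7 kips.
Governing: min(227.3, 132.9, 92.7) = 92.7 kips → block shear.

92.7 kips (block shear governs)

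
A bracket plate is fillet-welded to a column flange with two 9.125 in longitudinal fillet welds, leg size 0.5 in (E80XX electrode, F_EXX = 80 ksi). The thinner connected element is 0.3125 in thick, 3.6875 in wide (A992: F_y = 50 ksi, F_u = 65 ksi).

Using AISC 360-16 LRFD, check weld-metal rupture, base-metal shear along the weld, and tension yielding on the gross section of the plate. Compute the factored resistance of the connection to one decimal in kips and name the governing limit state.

51.9 kips (gross-section yield governs)

Weld metal: throat = 0.707×0.5 = 0.3535 in, L = 2×9.125 = 18.25 in. φR_n = 0.75 × 0.6 × 80 × 0.3535 × 18.25 = 232.2 kips.
Base metal shear (0.3125 in plate): yield φR_n = 1.0×0.6×50×0.3125×18.25 = 171.1 kips; rupture φR_n = 0.75×0.6×65×0.3125×18.25 = 166.8 kips; take 166.8 kips (rupture).
Tension yield (gross): A_g = 3.6875×0.3125 = 1.1523 in². φR_n = 0.90 × 50 × 1.1523 = 51.9 kips.
Governing: min(232.2, 166.8, 51.9) = 51.9 kips → gross-section yield.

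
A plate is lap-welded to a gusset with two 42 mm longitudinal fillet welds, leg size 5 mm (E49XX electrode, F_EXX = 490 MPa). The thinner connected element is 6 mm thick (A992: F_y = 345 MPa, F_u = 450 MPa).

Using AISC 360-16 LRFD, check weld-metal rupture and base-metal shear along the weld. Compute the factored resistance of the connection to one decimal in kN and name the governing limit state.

Weld metal: throat = 0.707×5 = 3.535 mm, L = 2×42 = 84 mm. φR_n = 0.75 × 0.6 × 490 × 3.535 × 84 = 65.5 kN.
Base metal shear (6 mm plate): yield φR_n = 1.0×0.6×345×6×84 = 104.3 kN; rupture φR_n = 0.75×0.6×450×6×84 = 102.1 kN; take 102.1 kN (rupture).
Governing: min(65.5, 102.1) = 65.5 kN → weld metal.

65.5 kN (weld metal governs)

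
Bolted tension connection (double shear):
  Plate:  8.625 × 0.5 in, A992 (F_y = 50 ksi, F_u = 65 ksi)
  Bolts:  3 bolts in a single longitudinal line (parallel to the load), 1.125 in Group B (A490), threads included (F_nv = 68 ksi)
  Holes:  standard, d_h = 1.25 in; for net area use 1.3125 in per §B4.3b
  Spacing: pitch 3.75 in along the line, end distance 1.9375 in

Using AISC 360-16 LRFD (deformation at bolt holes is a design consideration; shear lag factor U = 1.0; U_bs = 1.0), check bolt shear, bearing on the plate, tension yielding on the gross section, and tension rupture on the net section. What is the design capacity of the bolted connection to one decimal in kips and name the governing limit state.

170.0 kips (bearing governs)

Bolt shear: A_b = π(1.125)²/4 = 0.99402 in². φR_n = 0.75 × 68 × 0.99402 × 3 × 2 = 304.2 kips.
Bearing (0.5 in plate, F_u = 65 ksi): end bolts L_c = 1.9375 − 1.25/2 = 1.3125, R_n = min(1.2×1.3125×0.5×65, 2.4×1.125×0.5×65) = 51.188 kips/bolt; interior L_c = 3.75 − 1.25 = 2.5, R_n = 87.75 kips/bolt. φR_n = 0.75 × (1×51.188 + 2×87.75) = 170.0 kips.
Tension yield (gross): A_g = 8.625×0.5 = 4.3125 in². φR_n = 0.90 × 50 × 4.3125 = 194.1 kips.
Tension rupture (net): A_n = (8.625 − 1×1.3125)×0.5 = 3.6563 in² (U = 1.0, A_e = A_n). φR_n = 0.75 × 65 × 3.6563 = 178.2 kips.
Governing: min(304.2, 170.0, 194.1, 178.2) = 170.0 kips → bearing.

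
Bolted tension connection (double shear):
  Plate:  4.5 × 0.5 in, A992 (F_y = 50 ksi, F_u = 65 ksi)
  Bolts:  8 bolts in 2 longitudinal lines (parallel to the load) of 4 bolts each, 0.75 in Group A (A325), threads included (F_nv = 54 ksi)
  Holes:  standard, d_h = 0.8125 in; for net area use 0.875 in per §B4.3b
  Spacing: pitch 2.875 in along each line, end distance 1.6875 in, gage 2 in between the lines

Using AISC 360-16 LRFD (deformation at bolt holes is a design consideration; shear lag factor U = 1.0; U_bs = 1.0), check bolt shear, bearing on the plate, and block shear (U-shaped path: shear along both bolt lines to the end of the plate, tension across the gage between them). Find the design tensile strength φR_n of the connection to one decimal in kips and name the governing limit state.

Bolt shear: A_b = π(0.75)²/4 = 0.44179 in². φR_n = 0.75 × 54 × 0.44179 × 8 × 2 = 286.3 kips.
Bearing (0.5 in plate, F_u = 65 ksi): end bolts L_c = 1.6875 − 0.8125/2 = 1.28125, R_n = min(1.2×1.28125×0.5×65, 2.4×0.75×0.5×65) = 49.969 kips/bolt; interior L_c = 2.875 − 0.8125 = 2.0625, R_n = 58.5 kips/bolt. φR_n = 0.75 × (2×49.969 + 6×58.5) = 338.2 kips.
Block shear: shear path 2×[1.6875+3×2.875] = 2×10.3125 in, A_gv = 10.313, A_nv = 2×(10.3125 − 3.5×0.875)×0.5 = 7.25 in²; tension across gage: (2 − 1×0.875)×0.5 = 0.5625 in². R_n = min(0.6×65×7.25, 0.6×50×10.313) + 1.0×65×0.5625 = min(282.75, 309.39) + 36.563 = 319.31 kips. φR_n = 0.75 × 319.31 = 239.5 kips.
Governing: min(286.3, 338.2, 239.5) = 239.5 kips → block shear.

239.5 kips (block shear governs)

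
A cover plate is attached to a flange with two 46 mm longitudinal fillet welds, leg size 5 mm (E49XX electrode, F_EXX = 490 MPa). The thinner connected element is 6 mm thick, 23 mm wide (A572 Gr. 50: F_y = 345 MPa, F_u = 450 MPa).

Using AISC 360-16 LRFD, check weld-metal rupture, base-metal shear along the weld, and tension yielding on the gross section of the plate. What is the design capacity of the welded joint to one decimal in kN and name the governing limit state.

42.8 kN (gross-section yield governs)

Weld metal: throat = 0.707×5 = 3.535 mm, L = 2×46 = 92 mm. φR_n = 0.75 × 0.6 × 490 × 3.535 × 92 = 71.7 kN.
Base metal shear (6 mm plate): yield φR_n = 1.0×0.6×345×6×92 = 114.3 kN; rupture φR_n = 0.75×0.6×450×6×92 = 111.8 kN; take 111.8 kN (rupture).
Tension yield (gross): A_g = 23×6 = 138 mm². φR_n = 0.90 × 345 × 138 = 42.8 kN.
Governing: min(71.7, 111.8, 42.8) = 42.8 kN → gross-section yield.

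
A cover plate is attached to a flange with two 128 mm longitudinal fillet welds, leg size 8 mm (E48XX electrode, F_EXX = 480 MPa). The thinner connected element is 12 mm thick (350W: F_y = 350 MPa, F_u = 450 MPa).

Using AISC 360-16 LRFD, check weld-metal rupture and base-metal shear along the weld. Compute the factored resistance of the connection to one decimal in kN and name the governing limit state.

Weld metal: throat = 0.707×8 = 5.656 mm, L = 2×128 = 256 mm. φR_n = 0.75 × 0.6 × 480 × 5.656 × 256 = 312.8 kN.
Base metal shear (12 mm plate): yield φR_n = 1.0×0.6×350×12×256 = 645.1 kN; rupture φR_n = 0.75×0.6×450×12×256 = 622.1 kN; take 622.1 kN (rupture).
Governing: min(312.8, 622.1) = 312.8 kN → weld metal.

312.8 kN (weld metal governs)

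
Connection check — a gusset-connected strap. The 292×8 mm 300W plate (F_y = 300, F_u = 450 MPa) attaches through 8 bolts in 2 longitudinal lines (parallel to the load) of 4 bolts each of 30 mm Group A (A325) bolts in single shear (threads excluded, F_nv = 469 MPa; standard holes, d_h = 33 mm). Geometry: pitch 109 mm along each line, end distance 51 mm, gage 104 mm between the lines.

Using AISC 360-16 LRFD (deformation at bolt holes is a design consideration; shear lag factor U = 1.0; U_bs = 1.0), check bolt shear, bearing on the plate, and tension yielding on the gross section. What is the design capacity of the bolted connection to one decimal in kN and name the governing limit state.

630.7 kN (gross-section yield governs)

Bolt shear: A_b = π(30)²/4 = 706.86 mm². φR_n = 0.75 × 469 × 706.86 × 8 × 1 = 1989.1 kN.
Bearing (8 mm plate, F_u = 450 MPa): end bolts L_c = 51 − 33/2 = 34.5, R_n = min(1.2×34.5×8×450, 2.4×30×8×450) = 149.04 kN/bolt; interior L_c = 109 − 33 = 76, R_n = 259.2 kN/bolt. φR_n = 0.75 × (2×149.04 + 6×259.2) = 1390.0 kN.
Tension yield (gross): A_g = 292×8 = 2336 mm². φR_n = 0.90 × 300 × 2336 = 630.7 kN.
Governing: min(1989.1, 1390.0, 630.7) = 630.7 kN → gross-section yield.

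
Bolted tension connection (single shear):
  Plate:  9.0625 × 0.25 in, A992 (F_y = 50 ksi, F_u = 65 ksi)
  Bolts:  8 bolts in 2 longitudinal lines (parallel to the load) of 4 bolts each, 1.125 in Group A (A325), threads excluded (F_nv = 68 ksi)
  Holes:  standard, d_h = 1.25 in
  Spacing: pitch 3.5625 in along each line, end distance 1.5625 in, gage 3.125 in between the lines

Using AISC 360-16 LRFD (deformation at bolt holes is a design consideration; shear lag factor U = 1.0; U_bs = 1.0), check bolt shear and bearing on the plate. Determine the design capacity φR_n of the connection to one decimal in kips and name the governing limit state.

224.9 kips (bearing governs)

Bolt shear: A_b = π(1.125)²/4 = 0.99402 in². φR_n = 0.75 × 68 × 0.99402 × 8 × 1 = 405.6 kips.
Bearing (0.25 in plate, F_u = 65 ksi): end bolts L_c = 1.5625 − 1.25/2 = 0.9375, R_n = min(1.2×0.9375×0.25×65, 2.4×1.125×0.25×65) = 18.281 kips/bolt; interior L_c = 3.5625 − 1.25 = 2.3125, R_n = 43.875 kips/bolt. φR_n = 0.75 × (2×18.281 + 6×43.875) = 224.9 kips.
Governing: min(405.6, 224.9) = 224.9 kips → bearing.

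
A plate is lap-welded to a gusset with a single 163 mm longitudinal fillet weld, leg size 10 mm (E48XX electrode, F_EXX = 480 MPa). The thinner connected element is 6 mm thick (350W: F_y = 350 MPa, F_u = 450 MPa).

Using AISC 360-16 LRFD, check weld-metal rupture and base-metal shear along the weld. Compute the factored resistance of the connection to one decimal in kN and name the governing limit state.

198.0 kN (base-metal shear governs)

Weld metal: throat = 0.707×10 = 7.07 mm, L = 163 mm. φR_n = 0.75 × 0.6 × 480 × 7.07 × 163 = 248.9 kN.
Base metal shear (6 mm plate): yield φR_n = 1.0×0.6×350×6×163 = 205.4 kN; rupture φR_n = 0.75×0.6×450×6×163 = 198.0 kN; take 198.0 kN (rupture).
Governing: min(248.9, 198.0) = 198.0 kN → base-metal shear.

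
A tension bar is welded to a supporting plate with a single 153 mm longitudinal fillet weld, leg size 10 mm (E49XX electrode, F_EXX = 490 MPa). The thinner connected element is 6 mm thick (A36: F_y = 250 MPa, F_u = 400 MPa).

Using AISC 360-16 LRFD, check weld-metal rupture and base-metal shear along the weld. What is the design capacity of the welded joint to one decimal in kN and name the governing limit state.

Weld metal: throat = 0.707×10 = 7.07 mm, L = 153 mm. φR_n = 0.75 × 0.6 × 490 × 7.07 × 153 = 238.5 kN.
Base metal shear (6 mm plate): yield φR_n = 1.0×0.6×250×6×153 = 137.7 kN; rupture φR_n = 0.75×0.6×400×6×153 = 165.2 kN; take 137.7 kN (yield).
Governing: min(238.5, 137.7) = 137.7 kN → base-metal shear.

137.7 kN (base-metal shear governs)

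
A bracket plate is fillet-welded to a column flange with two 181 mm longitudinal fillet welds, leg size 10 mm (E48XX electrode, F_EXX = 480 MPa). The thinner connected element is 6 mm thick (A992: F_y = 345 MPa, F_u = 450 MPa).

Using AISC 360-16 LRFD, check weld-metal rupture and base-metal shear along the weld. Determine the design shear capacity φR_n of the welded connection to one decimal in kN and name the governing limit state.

Weld metal: throat = 0.707×10 = 7.07 mm, L = 2×181 = 362 mm. φR_n = 0.75 × 0.6 × 480 × 7.07 × 362 = 552.8 kN.
Base metal shear (6 mm plate): yield φR_n = 1.0×0.6×345×6×362 = 449.6 kN; rupture φR_n = 0.75×0.6×450×6×362 = 439.8 kN; take 439.8 kN (rupture).
Governing: min(552.8, 439.8) = 439.8 kN → base-metal shear.

439.8 kN (base-metal shear governs)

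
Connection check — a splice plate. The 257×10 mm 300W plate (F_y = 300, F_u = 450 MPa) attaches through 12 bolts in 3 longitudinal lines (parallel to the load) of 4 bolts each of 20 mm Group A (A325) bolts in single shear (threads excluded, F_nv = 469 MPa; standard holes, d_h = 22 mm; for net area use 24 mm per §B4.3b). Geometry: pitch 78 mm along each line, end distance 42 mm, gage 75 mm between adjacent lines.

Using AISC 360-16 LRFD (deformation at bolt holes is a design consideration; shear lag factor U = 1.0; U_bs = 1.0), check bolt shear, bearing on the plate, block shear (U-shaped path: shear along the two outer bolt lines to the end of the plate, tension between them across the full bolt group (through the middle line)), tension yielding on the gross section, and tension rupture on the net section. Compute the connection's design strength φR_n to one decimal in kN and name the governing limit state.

Bolt shear: A_b = π(20)²/4 = 314.16 mm². φR_n = 0.75 × 469 × 314.16 × 12 × 1 = 1326.1 kN.
Bearing (10 mm plate, F_u = 450 MPa): end bolts L_c = 42 − 22/2 = 31, R_n = min(1.2×31×10×450, 2.4×20×10×450) = 167.4 kN/bolt; interior L_c = 78 − 22 = 56, R_n = 216 kN/bolt. φR_n = 0.75 × (3×167.4 + 9×216) = 1834.7 kN.
Block shear: shear path 2×[42+3×78] = 2×276 mm, A_gv = 5520, A_nv = 2×(276 − 3.5×24)×10 = 3840 mm²; tension across gage: (150 − 2×24)×10 = 1020 mm². R_n = min(0.6×450×3840, 0.6×300×5520) + 1.0×450×1020 = min(1036.8, 993.6) + 459 = 1452.6 kN. φR_n = 0.75 × 1452.6 = 1089.5 kN.
Tension yield (gross): A_g = 257×10 = 2570 mm². φR_n = 0.90 × 300 × 2570 = 693.9 kN.
Tension rupture (net): A_n = (257 − 3×24)×10 = 1850 mm² (U = 1.0, A_e = A_n). φR_n = 0.75 × 450 × 1850 = 624.4 kN.
Governing: min(1326.1, 1834.7, 1089.5, 693.9, 624.4) = 624.4 kN → net-section rupture.

624.4 kN (net-section rupture governs)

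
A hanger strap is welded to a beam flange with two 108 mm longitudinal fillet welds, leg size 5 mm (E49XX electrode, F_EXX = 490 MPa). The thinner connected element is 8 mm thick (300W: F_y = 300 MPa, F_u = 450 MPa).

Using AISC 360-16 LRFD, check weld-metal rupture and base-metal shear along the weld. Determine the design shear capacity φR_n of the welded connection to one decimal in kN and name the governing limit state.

168.4 kN (weld metal governs)

Weld metal: throat = 0.707×5 = 3.535 mm, L = 2×108 = 216 mm. φR_n = 0.75 × 0.6 × 490 × 3.535 × 216 = 168.4 kN.
Base metal shear (8 mm plate): yield φR_n = 1.0×0.6×300×8×216 = 311.0 kN; rupture φR_n = 0.75×0.6×450×8×216 = 349.9 kN; take 311.0 kN (yield).
Governing: min(168.4, 311.0) = 168.4 kN → weld metal.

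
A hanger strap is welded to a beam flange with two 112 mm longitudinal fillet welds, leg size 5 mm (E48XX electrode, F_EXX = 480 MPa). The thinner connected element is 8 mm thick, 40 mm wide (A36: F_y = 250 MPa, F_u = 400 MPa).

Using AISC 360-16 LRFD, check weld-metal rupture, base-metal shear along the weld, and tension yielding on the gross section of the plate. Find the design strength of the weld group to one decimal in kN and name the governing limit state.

Weld metal: throat = 0.707×5 = 3.535 mm, L = 2×112 = 224 mm. φR_n = 0.75 × 0.6 × 480 × 3.535 × 224 = 171.0 kN.
Base metal shear (8 mm plate): yield φR_n = 1.0×0.6×250×8×224 = 268.8 kN; rupture φR_n = 0.75×0.6×400×8×224 = 322.6 kN; take 268.8 kN (yield).
Tension yield (gross): A_g = 40×8 = 320 mm². φR_n = 0.90 × 250 × 320 = 72.0 kN.
Governing: min(171.0, 268.8, 72.0) = 72.0 kN → gross-section yield.

72.0 kN (gross-section yield governs)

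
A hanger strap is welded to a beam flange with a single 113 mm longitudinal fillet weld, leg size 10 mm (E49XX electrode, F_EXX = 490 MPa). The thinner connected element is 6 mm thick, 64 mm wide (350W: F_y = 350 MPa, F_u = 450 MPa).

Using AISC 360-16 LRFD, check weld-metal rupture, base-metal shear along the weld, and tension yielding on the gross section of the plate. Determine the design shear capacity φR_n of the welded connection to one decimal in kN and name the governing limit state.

121.0 kN (gross-section yield governs)

Weld metal: throat = 0.707×10 = 7.07 mm, L = 113 mm. φR_n = 0.75 × 0.6 × 490 × 7.07 × 113 = 176.2 kN.
Base metal shear (6 mm plate): yield φR_n = 1.0×0.6×350×6×113 = 142.4 kN; rupture φR_n = 0.75×0.6×450×6×113 = 137.3 kN; take 137.3 kN (rupture).
Tension yield (gross): A_g = 64×6 = 384 mm². φR_n = 0.90 × 350 × 384 = 121.0 kN.
Governing: min(176.2, 137.3, 121.0) = 121.0 kN → gross-section yield.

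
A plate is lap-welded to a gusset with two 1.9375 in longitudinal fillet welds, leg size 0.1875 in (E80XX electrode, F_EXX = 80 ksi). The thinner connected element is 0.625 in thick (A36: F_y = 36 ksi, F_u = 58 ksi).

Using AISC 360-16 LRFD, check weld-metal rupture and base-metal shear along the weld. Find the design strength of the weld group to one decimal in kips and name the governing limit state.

18.5 kips (weld metal governs)

Weld metal: throat = 0.707×0.1875 = 0.13256 in, L = 2×1.9375 = 3.875 in. φR_n = 0.75 × 0.6 × 80 × 0.13256 × 3.875 = 18.5 kips.
Base metal shear (0.625 in plate): yield φR_n = 1.0×0.6×36×0.625×3.875 = 52.3 kips; rupture φR_n = 0.75×0.6×58×0.625×3.875 = 63.2 kips; take 52.3 kips (yield).
Governing: min(18.5, 52.3) = 18.5 kips → weld metal.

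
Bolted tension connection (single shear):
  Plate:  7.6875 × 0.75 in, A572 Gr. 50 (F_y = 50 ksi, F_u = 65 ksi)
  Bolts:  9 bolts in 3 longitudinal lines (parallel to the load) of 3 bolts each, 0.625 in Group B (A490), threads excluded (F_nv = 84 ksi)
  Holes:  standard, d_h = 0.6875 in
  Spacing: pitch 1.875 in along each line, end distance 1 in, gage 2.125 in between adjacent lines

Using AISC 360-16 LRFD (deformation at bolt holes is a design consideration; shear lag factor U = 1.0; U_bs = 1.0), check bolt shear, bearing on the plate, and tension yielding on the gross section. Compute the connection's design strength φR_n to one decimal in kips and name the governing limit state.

174.0 kips (bolt shear governs)

Bolt shear: A_b = π(0.625)²/4 = 0.3068 in². φR_n = 0.75 × 84 × 0.3068 × 9 × 1 = 174.0 kips.
Bearing (0.75 in plate, F_u = 65 ksi): end bolts L_c = 1 − 0.6875/2 = 0.65625, R_n = min(1.2×0.65625×0.75×65, 2.4×0.625×0.75×65) = 38.391 kips/bolt; interior L_c = 1.875 − 0.6875 = 1.1875, R_n = 69.469 kips/bolt. φR_n = 0.75 × (3×38.391 + 6×69.469) = 399.0 kips.
Tension yield (gross): A_g = 7.6875×0.75 = 5.7656 in². φR_n = 0.90 × 50 × 5.7656 = 259.5 kips.
Governing: min(174.0, 399.0, 259.5) = 174.0 kips → bolt shear.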